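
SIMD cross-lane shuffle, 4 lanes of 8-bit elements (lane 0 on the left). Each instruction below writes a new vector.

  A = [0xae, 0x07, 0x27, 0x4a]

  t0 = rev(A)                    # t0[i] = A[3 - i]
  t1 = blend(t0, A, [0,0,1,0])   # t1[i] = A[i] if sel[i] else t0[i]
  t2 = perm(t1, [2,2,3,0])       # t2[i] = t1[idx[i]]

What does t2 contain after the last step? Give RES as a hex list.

t0 = [0x4a, 0x27, 0x07, 0xae]
t1 = [0x4a, 0x27, 0x27, 0xae]
t2 = [0x27, 0x27, 0xae, 0x4a]

RES = [0x27, 0x27, 0xae, 0x4a]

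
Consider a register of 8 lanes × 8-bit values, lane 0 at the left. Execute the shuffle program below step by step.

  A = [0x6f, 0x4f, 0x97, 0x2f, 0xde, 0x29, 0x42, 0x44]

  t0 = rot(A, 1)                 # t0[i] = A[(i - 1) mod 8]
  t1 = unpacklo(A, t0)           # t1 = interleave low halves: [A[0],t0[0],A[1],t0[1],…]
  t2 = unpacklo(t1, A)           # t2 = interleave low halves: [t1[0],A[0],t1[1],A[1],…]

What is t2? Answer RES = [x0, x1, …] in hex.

  t0: 44 6f 4f 97 2f de 29 42
  t1: 6f 44 4f 6f 97 4f 2f 97
  t2: 6f 6f 44 4f 4f 97 6f 2f

RES = [ 0x6f  0x6f  0x44  0x4f  0x4f  0x97  0x6f  0x2f ]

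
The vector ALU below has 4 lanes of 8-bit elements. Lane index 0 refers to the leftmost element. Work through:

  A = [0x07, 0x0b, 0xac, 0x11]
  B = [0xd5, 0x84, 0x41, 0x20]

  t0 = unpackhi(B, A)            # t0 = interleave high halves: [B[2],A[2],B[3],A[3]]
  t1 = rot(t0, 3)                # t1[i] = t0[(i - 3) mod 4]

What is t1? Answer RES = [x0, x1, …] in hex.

t0 = [0x41, 0xac, 0x20, 0x11]
t1 = [0xac, 0x20, 0x11, 0x41]

RES = [0xac, 0x20, 0x11, 0x41]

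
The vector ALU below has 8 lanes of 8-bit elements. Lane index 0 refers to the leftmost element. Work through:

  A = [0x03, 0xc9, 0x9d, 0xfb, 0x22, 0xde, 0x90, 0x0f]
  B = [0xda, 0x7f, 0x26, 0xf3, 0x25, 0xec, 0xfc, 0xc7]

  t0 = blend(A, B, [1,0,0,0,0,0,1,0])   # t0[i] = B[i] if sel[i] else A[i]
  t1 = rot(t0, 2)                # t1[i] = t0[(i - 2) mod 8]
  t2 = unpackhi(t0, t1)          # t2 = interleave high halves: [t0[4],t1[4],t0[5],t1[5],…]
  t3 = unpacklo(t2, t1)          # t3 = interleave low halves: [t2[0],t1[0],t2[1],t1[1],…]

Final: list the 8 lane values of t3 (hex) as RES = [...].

RES = [0x22, 0xfc, 0x9d, 0x0f, 0xde, 0xda, 0xfb, 0xc9]

→ t0 |da|c9|9d|fb|22|de|fc|0f|
→ t1 |fc|0f|da|c9|9d|fb|22|de|
→ t2 |22|9d|de|fb|fc|22|0f|de|
→ t3 |22|fc|9d|0f|de|da|fb|c9|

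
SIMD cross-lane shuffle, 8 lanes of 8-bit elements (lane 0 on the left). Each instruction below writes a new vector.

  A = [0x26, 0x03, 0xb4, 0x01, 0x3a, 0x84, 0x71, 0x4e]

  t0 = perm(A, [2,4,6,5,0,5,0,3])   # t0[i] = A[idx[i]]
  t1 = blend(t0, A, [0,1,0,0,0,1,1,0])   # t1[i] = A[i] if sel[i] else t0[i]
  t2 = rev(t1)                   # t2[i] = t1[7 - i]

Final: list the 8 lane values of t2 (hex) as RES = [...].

→ t0 |b4|3a|71|84|26|84|26|01|
→ t1 |b4|03|71|84|26|84|71|01|
→ t2 |01|71|84|26|84|71|03|b4|

RES = [ 0x01  0x71  0x84  0x26  0x84  0x71  0x03  0xb4 ]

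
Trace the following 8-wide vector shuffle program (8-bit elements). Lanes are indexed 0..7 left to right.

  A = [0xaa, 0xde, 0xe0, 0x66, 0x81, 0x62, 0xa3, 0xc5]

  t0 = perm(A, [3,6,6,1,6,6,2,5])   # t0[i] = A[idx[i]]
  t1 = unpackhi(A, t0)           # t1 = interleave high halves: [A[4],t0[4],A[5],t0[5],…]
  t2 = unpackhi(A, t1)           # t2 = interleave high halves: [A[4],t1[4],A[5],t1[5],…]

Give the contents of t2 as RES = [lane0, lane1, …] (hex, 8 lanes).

RES = [ 0x81  0xa3  0x62  0xe0  0xa3  0xc5  0xc5  0x62 ]

→ t0 |66|a3|a3|de|a3|a3|e0|62|
→ t1 |81|a3|62|a3|a3|e0|c5|62|
→ t2 |81|a3|62|e0|a3|c5|c5|62|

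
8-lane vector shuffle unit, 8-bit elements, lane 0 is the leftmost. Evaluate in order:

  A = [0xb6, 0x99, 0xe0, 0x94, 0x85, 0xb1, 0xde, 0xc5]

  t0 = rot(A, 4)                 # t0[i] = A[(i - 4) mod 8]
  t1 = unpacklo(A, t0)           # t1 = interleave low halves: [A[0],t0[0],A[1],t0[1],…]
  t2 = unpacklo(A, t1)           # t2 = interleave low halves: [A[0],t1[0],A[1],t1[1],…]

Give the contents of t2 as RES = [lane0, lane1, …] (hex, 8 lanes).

RES = [0xb6, 0xb6, 0x99, 0x85, 0xe0, 0x99, 0x94, 0xb1]

→ t0 |85|b1|de|c5|b6|99|e0|94|
→ t1 |b6|85|99|b1|e0|de|94|c5|
→ t2 |b6|b6|99|85|e0|99|94|b1|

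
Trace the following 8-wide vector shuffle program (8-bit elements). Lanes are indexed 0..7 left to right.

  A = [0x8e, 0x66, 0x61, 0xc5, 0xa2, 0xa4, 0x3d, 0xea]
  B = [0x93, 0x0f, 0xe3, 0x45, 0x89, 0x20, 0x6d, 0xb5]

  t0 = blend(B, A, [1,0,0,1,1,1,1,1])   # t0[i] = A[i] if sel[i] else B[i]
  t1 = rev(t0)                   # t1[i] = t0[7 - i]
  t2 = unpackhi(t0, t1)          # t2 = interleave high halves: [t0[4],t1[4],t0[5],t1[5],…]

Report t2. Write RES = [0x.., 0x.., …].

RES = [0xa2, 0xc5, 0xa4, 0xe3, 0x3d, 0x0f, 0xea, 0x8e]

→ t0 |8e|0f|e3|c5|a2|a4|3d|ea|
→ t1 |ea|3d|a4|a2|c5|e3|0f|8e|
→ t2 |a2|c5|a4|e3|3d|0f|ea|8e|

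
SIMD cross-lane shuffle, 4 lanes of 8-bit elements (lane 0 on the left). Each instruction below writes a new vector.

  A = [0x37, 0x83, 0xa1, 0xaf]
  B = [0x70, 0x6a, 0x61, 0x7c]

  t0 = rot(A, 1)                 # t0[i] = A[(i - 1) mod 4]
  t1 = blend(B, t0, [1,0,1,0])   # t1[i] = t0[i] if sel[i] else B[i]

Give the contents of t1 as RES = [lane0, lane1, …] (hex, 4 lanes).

t0 = [0xaf, 0x37, 0x83, 0xa1]
t1 = [0xaf, 0x6a, 0x83, 0x7c]

RES = [0xaf, 0x6a, 0x83, 0x7c]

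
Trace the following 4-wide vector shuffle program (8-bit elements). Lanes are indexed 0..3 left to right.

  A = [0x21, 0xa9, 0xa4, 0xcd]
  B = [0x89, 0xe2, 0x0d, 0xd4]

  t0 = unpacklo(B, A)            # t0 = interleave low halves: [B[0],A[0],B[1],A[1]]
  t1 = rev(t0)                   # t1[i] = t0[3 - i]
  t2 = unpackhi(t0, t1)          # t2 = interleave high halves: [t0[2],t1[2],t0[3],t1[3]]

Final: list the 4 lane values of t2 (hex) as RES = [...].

RES = [ 0xe2  0x21  0xa9  0x89 ]

t0 = [0x89, 0x21, 0xe2, 0xa9]
t1 = [0xa9, 0xe2, 0x21, 0x89]
t2 = [0xe2, 0x21, 0xa9, 0x89]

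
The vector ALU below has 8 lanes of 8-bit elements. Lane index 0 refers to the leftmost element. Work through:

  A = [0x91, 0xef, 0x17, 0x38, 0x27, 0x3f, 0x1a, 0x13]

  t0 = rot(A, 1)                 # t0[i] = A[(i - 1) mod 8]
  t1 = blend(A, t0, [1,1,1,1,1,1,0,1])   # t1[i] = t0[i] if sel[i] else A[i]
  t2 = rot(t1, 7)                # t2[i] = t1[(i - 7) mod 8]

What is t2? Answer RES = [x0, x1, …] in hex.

RES = [0x91, 0xef, 0x17, 0x38, 0x27, 0x1a, 0x1a, 0x13]

→ t0 |13|91|ef|17|38|27|3f|1a|
→ t1 |13|91|ef|17|38|27|1a|1a|
→ t2 |91|ef|17|38|27|1a|1a|13|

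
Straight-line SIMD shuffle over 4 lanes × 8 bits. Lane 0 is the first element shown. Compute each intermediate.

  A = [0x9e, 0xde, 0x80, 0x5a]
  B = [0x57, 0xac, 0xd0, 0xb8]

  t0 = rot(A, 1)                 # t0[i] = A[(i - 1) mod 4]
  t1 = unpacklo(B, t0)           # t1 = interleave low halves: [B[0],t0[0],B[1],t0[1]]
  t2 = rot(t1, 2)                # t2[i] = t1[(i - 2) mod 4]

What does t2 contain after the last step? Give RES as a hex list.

RES = [0xac, 0x9e, 0x57, 0x5a]

  t0: 5a 9e de 80
  t1: 57 5a ac 9e
  t2: ac 9e 57 5a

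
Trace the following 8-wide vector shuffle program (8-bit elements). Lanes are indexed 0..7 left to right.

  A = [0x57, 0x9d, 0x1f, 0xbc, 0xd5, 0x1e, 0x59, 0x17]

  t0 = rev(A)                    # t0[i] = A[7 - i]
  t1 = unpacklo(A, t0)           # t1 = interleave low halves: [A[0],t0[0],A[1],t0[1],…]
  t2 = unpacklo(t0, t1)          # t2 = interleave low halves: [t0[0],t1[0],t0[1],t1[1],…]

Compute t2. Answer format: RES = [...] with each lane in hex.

→ t0 |17|59|1e|d5|bc|1f|9d|57|
→ t1 |57|17|9d|59|1f|1e|bc|d5|
→ t2 |17|57|59|17|1e|9d|d5|59|

RES = [0x17, 0x57, 0x59, 0x17, 0x1e, 0x9d, 0xd5, 0x59]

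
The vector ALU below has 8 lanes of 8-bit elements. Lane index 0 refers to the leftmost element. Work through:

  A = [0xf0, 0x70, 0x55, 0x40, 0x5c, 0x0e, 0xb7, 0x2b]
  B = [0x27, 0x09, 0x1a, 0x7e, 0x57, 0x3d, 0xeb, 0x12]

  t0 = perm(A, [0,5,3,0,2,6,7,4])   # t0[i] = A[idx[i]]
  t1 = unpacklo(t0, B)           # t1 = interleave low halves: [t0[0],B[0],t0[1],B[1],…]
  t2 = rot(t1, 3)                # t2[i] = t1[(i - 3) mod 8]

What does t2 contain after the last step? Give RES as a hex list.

RES = [0x1a, 0xf0, 0x7e, 0xf0, 0x27, 0x0e, 0x09, 0x40]

  t0: f0 0e 40 f0 55 b7 2b 5c
  t1: f0 27 0e 09 40 1a f0 7e
  t2: 1a f0 7e f0 27 0e 09 40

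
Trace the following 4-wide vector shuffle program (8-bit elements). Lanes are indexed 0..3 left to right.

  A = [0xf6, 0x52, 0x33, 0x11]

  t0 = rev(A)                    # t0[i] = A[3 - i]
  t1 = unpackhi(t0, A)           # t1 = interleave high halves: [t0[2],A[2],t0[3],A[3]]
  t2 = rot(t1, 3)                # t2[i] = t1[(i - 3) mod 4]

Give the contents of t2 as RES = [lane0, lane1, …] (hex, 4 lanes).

RES = [0x33, 0xf6, 0x11, 0x52]

  t0: 11 33 52 f6
  t1: 52 33 f6 11
  t2: 33 f6 11 52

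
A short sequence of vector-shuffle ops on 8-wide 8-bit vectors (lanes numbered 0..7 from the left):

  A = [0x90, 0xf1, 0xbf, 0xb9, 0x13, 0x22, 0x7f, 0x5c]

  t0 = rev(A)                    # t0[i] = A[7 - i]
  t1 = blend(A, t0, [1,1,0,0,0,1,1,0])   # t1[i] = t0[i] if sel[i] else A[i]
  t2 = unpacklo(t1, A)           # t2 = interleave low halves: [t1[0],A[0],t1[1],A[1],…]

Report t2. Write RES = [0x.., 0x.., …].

RES = [0x5c, 0x90, 0x7f, 0xf1, 0xbf, 0xbf, 0xb9, 0xb9]

→ t0 |5c|7f|22|13|b9|bf|f1|90|
→ t1 |5c|7f|bf|b9|13|bf|f1|5c|
→ t2 |5c|90|7f|f1|bf|bf|b9|b9|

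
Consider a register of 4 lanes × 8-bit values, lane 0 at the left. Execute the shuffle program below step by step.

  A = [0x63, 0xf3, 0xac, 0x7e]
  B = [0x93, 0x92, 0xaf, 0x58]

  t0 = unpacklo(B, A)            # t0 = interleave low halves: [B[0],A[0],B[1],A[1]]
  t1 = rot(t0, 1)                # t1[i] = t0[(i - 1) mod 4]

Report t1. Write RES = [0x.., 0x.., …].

  t0: 93 63 92 f3
  t1: f3 93 63 92

RES = [0xf3, 0x93, 0x63, 0x92]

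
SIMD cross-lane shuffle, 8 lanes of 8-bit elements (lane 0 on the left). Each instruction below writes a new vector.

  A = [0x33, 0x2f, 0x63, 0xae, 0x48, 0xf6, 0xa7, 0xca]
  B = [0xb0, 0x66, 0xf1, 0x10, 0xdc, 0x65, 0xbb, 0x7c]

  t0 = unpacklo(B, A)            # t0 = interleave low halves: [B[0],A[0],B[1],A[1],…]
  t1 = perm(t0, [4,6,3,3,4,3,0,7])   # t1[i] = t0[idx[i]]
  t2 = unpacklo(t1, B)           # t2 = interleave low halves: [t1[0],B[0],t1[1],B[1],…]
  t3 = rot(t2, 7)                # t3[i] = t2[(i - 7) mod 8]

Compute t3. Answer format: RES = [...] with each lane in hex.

→ t0 |b0|33|66|2f|f1|63|10|ae|
→ t1 |f1|10|2f|2f|f1|2f|b0|ae|
→ t2 |f1|b0|10|66|2f|f1|2f|10|
→ t3 |b0|10|66|2f|f1|2f|10|f1|

RES = [0xb0, 0x10, 0x66, 0x2f, 0xf1, 0x2f, 0x10, 0xf1]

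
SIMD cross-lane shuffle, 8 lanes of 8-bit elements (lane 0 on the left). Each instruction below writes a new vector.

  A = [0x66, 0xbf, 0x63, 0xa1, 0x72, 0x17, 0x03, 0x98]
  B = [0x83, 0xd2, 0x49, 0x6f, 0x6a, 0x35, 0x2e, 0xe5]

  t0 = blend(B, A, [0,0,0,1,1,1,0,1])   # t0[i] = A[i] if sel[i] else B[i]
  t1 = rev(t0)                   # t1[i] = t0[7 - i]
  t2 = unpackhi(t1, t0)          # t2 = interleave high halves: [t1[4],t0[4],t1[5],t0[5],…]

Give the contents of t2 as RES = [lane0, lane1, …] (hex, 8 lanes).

RES = [ 0xa1  0x72  0x49  0x17  0xd2  0x2e  0x83  0x98 ]

→ t0 |83|d2|49|a1|72|17|2e|98|
→ t1 |98|2e|17|72|a1|49|d2|83|
→ t2 |a1|72|49|17|d2|2e|83|98|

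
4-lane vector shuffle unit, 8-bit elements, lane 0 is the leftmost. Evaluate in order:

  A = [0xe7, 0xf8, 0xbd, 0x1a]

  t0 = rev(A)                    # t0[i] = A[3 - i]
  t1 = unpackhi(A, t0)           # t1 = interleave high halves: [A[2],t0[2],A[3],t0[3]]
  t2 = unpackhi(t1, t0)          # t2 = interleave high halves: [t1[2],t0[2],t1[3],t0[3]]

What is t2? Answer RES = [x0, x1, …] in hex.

  t0: 1a bd f8 e7
  t1: bd f8 1a e7
  t2: 1a f8 e7 e7

RES = [0x1a, 0xf8, 0xe7, 0xe7]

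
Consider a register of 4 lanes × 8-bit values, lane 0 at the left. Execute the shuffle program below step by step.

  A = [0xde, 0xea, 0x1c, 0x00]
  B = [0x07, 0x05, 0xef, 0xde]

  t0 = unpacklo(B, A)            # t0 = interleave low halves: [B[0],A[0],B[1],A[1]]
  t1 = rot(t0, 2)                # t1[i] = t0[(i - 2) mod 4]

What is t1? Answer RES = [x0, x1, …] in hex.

  t0: 07 de 05 ea
  t1: 05 ea 07 de

RES = [0x05, 0xea, 0x07, 0xde]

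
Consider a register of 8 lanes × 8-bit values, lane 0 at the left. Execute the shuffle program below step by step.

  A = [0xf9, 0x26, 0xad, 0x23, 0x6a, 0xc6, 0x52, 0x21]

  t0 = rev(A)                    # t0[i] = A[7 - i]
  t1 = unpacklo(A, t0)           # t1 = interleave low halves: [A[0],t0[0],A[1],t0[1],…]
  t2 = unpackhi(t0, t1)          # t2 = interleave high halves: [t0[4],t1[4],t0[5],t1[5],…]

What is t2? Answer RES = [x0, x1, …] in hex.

  t0: 21 52 c6 6a 23 ad 26 f9
  t1: f9 21 26 52 ad c6 23 6a
  t2: 23 ad ad c6 26 23 f9 6a

RES = [0x23, 0xad, 0xad, 0xc6, 0x26, 0x23, 0xf9, 0x6a]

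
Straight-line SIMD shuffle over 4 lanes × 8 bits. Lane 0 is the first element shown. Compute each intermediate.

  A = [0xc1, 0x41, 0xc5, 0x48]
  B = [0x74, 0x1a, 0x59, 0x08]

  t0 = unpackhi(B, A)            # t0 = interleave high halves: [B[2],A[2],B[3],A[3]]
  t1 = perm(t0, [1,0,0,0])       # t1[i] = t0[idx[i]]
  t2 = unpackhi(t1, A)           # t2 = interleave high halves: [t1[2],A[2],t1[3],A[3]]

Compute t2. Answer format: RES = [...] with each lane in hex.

t0 = [0x59, 0xc5, 0x08, 0x48]
t1 = [0xc5, 0x59, 0x59, 0x59]
t2 = [0x59, 0xc5, 0x59, 0x48]

RES = [0x59, 0xc5, 0x59, 0x48]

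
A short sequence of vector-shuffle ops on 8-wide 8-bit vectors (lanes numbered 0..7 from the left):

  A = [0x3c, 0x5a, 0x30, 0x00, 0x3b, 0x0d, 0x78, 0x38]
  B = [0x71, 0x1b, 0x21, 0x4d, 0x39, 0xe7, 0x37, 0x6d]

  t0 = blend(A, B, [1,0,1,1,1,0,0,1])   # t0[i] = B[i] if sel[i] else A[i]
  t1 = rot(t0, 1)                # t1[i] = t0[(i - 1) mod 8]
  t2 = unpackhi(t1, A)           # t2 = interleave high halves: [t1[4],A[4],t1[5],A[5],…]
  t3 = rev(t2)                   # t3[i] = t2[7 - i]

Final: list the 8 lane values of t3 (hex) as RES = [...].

RES = [0x38, 0x78, 0x78, 0x0d, 0x0d, 0x39, 0x3b, 0x4d]

→ t0 |71|5a|21|4d|39|0d|78|6d|
→ t1 |6d|71|5a|21|4d|39|0d|78|
→ t2 |4d|3b|39|0d|0d|78|78|38|
→ t3 |38|78|78|0d|0d|39|3b|4d|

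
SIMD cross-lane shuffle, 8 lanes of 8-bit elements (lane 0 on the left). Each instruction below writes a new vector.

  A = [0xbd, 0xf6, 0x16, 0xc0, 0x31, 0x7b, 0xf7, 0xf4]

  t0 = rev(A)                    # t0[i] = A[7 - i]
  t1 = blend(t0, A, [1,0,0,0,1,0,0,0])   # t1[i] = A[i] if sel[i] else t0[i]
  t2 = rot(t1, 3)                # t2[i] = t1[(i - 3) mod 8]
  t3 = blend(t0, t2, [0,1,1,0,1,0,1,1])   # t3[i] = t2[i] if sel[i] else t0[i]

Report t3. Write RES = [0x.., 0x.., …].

t0 = [0xf4, 0xf7, 0x7b, 0x31, 0xc0, 0x16, 0xf6, 0xbd]
t1 = [0xbd, 0xf7, 0x7b, 0x31, 0x31, 0x16, 0xf6, 0xbd]
t2 = [0x16, 0xf6, 0xbd, 0xbd, 0xf7, 0x7b, 0x31, 0x31]
t3 = [0xf4, 0xf6, 0xbd, 0x31, 0xf7, 0x16, 0x31, 0x31]

RES = [0xf4, 0xf6, 0xbd, 0x31, 0xf7, 0x16, 0x31, 0x31]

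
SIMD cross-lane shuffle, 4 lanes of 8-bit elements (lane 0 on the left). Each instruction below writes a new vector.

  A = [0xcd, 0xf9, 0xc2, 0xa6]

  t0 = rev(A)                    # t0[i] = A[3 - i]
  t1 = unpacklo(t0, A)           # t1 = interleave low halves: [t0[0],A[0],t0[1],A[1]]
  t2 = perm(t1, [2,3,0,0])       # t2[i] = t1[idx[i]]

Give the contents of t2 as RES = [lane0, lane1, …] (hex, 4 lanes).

→ t0 |a6|c2|f9|cd|
→ t1 |a6|cd|c2|f9|
→ t2 |c2|f9|a6|a6|

RES = [0xc2, 0xf9, 0xa6, 0xa6]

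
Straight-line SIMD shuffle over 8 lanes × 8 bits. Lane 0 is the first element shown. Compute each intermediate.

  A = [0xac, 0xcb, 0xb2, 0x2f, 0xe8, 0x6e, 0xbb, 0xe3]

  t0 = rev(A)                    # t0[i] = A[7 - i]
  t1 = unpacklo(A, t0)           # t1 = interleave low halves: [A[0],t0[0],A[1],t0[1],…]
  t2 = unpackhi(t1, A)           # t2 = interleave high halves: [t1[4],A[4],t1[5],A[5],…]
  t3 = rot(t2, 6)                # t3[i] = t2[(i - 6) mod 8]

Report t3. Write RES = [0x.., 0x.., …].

RES = [ 0x6e  0x6e  0x2f  0xbb  0xe8  0xe3  0xb2  0xe8 ]

→ t0 |e3|bb|6e|e8|2f|b2|cb|ac|
→ t1 |ac|e3|cb|bb|b2|6e|2f|e8|
→ t2 |b2|e8|6e|6e|2f|bb|e8|e3|
→ t3 |6e|6e|2f|bb|e8|e3|b2|e8|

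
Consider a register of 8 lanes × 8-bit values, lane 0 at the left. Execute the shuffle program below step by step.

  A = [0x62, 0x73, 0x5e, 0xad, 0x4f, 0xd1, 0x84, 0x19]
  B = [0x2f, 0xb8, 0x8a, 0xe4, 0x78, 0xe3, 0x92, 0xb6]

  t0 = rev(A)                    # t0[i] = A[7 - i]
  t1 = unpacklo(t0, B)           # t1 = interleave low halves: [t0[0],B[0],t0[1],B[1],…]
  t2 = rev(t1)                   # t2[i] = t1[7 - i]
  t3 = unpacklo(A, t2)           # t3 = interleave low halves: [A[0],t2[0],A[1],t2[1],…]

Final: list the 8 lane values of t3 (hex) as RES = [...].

RES = [ 0x62  0xe4  0x73  0x4f  0x5e  0x8a  0xad  0xd1 ]

  t0: 19 84 d1 4f ad 5e 73 62
  t1: 19 2f 84 b8 d1 8a 4f e4
  t2: e4 4f 8a d1 b8 84 2f 19
  t3: 62 e4 73 4f 5e 8a ad d1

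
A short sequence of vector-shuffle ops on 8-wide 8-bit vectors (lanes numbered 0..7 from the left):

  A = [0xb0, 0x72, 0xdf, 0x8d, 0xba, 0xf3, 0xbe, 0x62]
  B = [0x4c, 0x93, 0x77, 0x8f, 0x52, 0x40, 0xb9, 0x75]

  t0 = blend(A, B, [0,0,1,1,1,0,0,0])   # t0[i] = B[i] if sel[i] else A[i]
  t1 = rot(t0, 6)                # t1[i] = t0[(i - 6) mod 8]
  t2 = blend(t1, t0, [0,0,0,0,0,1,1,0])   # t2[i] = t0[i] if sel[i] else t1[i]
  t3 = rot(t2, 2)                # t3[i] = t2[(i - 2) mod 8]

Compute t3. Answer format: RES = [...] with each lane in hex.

RES = [ 0xbe  0x72  0x77  0x8f  0x52  0xf3  0xbe  0xf3 ]

  t0: b0 72 77 8f 52 f3 be 62
  t1: 77 8f 52 f3 be 62 b0 72
  t2: 77 8f 52 f3 be f3 be 72
  t3: be 72 77 8f 52 f3 be f3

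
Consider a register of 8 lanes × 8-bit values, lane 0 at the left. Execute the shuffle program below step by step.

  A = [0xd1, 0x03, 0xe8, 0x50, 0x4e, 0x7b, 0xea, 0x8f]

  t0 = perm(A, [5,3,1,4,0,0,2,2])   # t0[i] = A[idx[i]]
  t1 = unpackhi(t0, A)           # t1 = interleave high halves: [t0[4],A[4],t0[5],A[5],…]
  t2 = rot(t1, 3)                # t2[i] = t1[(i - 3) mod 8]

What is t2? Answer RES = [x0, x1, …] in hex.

→ t0 |7b|50|03|4e|d1|d1|e8|e8|
→ t1 |d1|4e|d1|7b|e8|ea|e8|8f|
→ t2 |ea|e8|8f|d1|4e|d1|7b|e8|

RES = [0xea, 0xe8, 0x8f, 0xd1, 0x4e, 0xd1, 0x7b, 0xe8]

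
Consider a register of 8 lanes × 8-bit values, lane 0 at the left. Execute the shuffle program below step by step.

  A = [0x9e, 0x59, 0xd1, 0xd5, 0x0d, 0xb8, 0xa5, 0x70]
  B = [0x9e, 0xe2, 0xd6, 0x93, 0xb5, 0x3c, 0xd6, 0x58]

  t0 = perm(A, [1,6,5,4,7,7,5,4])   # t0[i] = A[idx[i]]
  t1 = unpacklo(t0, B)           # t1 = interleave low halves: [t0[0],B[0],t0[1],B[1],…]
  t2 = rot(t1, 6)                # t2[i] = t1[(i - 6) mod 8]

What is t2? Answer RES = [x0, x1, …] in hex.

t0 = [0x59, 0xa5, 0xb8, 0x0d, 0x70, 0x70, 0xb8, 0x0d]
t1 = [0x59, 0x9e, 0xa5, 0xe2, 0xb8, 0xd6, 0x0d, 0x93]
t2 = [0xa5, 0xe2, 0xb8, 0xd6, 0x0d, 0x93, 0x59, 0x9e]

RES = [ 0xa5  0xe2  0xb8  0xd6  0x0d  0x93  0x59  0x9e ]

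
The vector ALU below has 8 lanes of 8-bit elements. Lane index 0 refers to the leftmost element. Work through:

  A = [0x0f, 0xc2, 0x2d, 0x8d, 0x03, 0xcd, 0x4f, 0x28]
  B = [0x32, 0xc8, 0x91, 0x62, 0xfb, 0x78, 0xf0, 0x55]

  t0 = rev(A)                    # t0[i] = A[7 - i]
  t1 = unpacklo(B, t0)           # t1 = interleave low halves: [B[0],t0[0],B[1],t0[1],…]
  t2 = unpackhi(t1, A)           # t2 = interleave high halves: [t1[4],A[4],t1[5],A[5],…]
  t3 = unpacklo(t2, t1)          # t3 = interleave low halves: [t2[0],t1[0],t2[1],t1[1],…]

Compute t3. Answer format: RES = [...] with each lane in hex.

  t0: 28 4f cd 03 8d 2d c2 0f
  t1: 32 28 c8 4f 91 cd 62 03
  t2: 91 03 cd cd 62 4f 03 28
  t3: 91 32 03 28 cd c8 cd 4f

RES = [0x91, 0x32, 0x03, 0x28, 0xcd, 0xc8, 0xcd, 0x4f]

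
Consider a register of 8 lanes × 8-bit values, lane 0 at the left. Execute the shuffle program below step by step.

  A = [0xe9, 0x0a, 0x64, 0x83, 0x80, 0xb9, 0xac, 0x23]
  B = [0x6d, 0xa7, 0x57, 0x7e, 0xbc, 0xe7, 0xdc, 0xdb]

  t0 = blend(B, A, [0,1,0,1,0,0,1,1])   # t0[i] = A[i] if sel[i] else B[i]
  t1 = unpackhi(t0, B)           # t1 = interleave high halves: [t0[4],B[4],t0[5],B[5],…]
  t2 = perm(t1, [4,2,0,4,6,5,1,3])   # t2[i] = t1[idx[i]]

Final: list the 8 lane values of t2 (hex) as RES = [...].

→ t0 |6d|0a|57|83|bc|e7|ac|23|
→ t1 |bc|bc|e7|e7|ac|dc|23|db|
→ t2 |ac|e7|bc|ac|23|dc|bc|e7|

RES = [0xac, 0xe7, 0xbc, 0xac, 0x23, 0xdc, 0xbc, 0xe7]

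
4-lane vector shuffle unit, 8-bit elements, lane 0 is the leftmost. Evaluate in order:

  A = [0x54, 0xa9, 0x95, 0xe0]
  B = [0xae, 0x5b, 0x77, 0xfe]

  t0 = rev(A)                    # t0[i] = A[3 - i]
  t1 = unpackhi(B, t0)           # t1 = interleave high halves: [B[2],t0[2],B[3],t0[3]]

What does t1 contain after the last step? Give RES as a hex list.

→ t0 |e0|95|a9|54|
→ t1 |77|a9|fe|54|

RES = [0x77, 0xa9, 0xfe, 0x54]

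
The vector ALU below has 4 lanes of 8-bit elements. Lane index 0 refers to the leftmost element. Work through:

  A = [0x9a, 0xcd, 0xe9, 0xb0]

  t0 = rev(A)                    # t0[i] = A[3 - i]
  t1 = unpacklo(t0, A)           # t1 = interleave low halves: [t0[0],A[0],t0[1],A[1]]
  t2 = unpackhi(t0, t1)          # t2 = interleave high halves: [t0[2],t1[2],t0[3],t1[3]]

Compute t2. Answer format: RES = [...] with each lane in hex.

RES = [0xcd, 0xe9, 0x9a, 0xcd]

→ t0 |b0|e9|cd|9a|
→ t1 |b0|9a|e9|cd|
→ t2 |cd|e9|9a|cd|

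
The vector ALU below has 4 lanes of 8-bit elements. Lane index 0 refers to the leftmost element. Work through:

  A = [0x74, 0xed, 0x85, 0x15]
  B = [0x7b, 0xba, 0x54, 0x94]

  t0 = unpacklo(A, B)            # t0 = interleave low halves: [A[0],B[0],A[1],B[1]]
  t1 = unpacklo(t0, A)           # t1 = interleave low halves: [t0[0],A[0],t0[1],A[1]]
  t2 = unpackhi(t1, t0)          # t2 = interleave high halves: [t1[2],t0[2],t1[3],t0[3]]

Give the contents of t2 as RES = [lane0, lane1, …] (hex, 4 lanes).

→ t0 |74|7b|ed|ba|
→ t1 |74|74|7b|ed|
→ t2 |7b|ed|ed|ba|

RES = [ 0x7b  0xed  0xed  0xba ]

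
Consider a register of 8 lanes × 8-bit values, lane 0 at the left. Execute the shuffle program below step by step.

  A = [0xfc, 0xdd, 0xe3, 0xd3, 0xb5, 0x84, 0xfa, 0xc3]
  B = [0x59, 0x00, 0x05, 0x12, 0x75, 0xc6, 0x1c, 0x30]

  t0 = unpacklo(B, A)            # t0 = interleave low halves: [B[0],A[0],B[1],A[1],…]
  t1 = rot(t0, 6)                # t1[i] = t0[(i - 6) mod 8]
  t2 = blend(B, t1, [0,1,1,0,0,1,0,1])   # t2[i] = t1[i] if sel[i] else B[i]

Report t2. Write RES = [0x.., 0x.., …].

  t0: 59 fc 00 dd 05 e3 12 d3
  t1: 00 dd 05 e3 12 d3 59 fc
  t2: 59 dd 05 12 75 d3 1c fc

RES = [0x59, 0xdd, 0x05, 0x12, 0x75, 0xd3, 0x1c, 0xfc]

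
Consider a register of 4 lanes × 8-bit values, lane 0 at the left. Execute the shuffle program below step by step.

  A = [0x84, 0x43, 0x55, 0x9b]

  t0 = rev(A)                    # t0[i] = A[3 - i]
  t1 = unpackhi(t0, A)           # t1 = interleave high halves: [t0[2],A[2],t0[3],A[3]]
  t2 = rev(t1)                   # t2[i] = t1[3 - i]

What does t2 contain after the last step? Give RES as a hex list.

t0 = [0x9b, 0x55, 0x43, 0x84]
t1 = [0x43, 0x55, 0x84, 0x9b]
t2 = [0x9b, 0x84, 0x55, 0x43]

RES = [ 0x9b  0x84  0x55  0x43 ]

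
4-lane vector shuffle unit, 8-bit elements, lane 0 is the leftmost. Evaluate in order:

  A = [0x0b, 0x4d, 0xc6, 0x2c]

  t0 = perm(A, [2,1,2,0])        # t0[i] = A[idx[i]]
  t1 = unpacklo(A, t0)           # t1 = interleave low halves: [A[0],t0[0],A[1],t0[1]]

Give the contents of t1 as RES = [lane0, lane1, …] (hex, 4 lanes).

→ t0 |c6|4d|c6|0b|
→ t1 |0b|c6|4d|4d|

RES = [ 0x0b  0xc6  0x4d  0x4d ]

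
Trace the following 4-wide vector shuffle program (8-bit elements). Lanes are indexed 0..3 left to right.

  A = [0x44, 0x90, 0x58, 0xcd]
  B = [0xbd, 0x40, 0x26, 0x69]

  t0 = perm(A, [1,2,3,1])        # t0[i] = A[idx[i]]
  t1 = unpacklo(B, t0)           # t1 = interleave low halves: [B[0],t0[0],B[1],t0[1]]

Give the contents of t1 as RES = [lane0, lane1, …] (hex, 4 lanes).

→ t0 |90|58|cd|90|
→ t1 |bd|90|40|58|

RES = [0xbd, 0x90, 0x40, 0x58]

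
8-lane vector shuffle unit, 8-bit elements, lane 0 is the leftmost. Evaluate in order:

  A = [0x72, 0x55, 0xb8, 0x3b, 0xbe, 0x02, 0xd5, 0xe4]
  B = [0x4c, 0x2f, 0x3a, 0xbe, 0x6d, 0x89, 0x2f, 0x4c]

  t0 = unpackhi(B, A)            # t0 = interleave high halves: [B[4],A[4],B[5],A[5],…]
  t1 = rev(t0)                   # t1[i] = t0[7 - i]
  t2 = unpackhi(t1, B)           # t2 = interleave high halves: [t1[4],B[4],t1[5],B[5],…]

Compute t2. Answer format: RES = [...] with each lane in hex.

RES = [0x02, 0x6d, 0x89, 0x89, 0xbe, 0x2f, 0x6d, 0x4c]

→ t0 |6d|be|89|02|2f|d5|4c|e4|
→ t1 |e4|4c|d5|2f|02|89|be|6d|
→ t2 |02|6d|89|89|be|2f|6d|4c|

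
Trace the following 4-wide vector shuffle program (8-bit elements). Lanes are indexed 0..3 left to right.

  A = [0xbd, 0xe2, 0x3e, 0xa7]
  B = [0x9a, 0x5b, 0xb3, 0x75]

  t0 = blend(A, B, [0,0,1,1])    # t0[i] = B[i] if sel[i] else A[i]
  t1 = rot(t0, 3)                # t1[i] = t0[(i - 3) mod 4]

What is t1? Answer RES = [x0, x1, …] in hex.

RES = [0xe2, 0xb3, 0x75, 0xbd]

  t0: bd e2 b3 75
  t1: e2 b3 75 bd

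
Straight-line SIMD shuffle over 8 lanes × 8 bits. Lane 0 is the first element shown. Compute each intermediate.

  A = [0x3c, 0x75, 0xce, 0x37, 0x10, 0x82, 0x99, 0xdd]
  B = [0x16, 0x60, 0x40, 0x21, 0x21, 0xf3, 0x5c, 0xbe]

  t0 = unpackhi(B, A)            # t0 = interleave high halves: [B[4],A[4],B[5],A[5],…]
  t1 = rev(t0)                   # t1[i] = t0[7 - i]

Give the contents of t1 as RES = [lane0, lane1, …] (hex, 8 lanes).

RES = [0xdd, 0xbe, 0x99, 0x5c, 0x82, 0xf3, 0x10, 0x21]

t0 = [0x21, 0x10, 0xf3, 0x82, 0x5c, 0x99, 0xbe, 0xdd]
t1 = [0xdd, 0xbe, 0x99, 0x5c, 0x82, 0xf3, 0x10, 0x21]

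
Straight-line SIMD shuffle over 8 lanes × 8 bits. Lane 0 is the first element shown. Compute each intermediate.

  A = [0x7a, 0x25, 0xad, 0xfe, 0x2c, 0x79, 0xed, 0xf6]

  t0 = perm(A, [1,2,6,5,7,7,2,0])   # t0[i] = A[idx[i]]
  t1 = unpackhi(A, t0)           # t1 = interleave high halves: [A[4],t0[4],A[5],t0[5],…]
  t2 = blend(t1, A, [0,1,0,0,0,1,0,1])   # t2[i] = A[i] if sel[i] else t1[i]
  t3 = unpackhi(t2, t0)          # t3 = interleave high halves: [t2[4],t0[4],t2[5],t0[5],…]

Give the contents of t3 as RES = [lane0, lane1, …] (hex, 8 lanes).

RES = [ 0xed  0xf6  0x79  0xf6  0xf6  0xad  0xf6  0x7a ]

  t0: 25 ad ed 79 f6 f6 ad 7a
  t1: 2c f6 79 f6 ed ad f6 7a
  t2: 2c 25 79 f6 ed 79 f6 f6
  t3: ed f6 79 f6 f6 ad f6 7a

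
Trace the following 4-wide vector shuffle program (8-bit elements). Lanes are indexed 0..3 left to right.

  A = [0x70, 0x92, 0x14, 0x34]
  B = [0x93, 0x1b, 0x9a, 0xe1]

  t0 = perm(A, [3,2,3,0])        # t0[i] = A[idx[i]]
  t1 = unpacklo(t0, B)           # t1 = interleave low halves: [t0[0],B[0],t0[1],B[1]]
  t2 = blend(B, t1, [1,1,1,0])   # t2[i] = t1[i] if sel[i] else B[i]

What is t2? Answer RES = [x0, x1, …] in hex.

RES = [0x34, 0x93, 0x14, 0xe1]

t0 = [0x34, 0x14, 0x34, 0x70]
t1 = [0x34, 0x93, 0x14, 0x1b]
t2 = [0x34, 0x93, 0x14, 0xe1]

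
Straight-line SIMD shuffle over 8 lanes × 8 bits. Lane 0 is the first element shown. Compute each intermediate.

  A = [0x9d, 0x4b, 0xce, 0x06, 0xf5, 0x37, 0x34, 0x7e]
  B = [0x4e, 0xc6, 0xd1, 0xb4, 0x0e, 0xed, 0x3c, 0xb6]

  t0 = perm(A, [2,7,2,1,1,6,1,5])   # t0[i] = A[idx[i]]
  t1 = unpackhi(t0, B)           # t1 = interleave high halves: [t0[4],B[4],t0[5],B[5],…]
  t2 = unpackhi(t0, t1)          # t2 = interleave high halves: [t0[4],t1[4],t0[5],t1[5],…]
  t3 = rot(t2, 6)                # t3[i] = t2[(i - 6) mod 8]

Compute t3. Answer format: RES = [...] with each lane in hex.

RES = [ 0x34  0x3c  0x4b  0x37  0x37  0xb6  0x4b  0x4b ]

→ t0 |ce|7e|ce|4b|4b|34|4b|37|
→ t1 |4b|0e|34|ed|4b|3c|37|b6|
→ t2 |4b|4b|34|3c|4b|37|37|b6|
→ t3 |34|3c|4b|37|37|b6|4b|4b|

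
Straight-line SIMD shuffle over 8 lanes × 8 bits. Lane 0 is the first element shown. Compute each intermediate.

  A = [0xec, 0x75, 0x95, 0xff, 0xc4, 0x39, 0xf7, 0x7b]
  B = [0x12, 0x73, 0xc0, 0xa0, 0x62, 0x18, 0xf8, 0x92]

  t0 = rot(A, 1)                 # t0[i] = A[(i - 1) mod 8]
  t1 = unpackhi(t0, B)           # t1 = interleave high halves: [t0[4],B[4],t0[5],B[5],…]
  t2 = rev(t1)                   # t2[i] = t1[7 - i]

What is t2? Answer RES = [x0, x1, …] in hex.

  t0: 7b ec 75 95 ff c4 39 f7
  t1: ff 62 c4 18 39 f8 f7 92
  t2: 92 f7 f8 39 18 c4 62 ff

RES = [ 0x92  0xf7  0xf8  0x39  0x18  0xc4  0x62  0xff ]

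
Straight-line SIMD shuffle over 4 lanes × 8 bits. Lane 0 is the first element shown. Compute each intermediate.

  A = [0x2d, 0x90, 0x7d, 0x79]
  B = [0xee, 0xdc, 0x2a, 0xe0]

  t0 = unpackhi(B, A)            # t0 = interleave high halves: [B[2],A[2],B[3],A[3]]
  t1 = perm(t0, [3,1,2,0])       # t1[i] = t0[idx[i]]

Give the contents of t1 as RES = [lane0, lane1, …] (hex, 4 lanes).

t0 = [0x2a, 0x7d, 0xe0, 0x79]
t1 = [0x79, 0x7d, 0xe0, 0x2a]

RES = [0x79, 0x7d, 0xe0, 0x2a]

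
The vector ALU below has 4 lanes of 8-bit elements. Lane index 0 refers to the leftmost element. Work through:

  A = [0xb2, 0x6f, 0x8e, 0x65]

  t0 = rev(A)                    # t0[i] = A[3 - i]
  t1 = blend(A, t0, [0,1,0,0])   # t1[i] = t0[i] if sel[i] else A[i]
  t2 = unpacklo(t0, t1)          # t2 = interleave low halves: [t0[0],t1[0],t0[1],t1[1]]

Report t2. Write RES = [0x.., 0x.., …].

→ t0 |65|8e|6f|b2|
→ t1 |b2|8e|8e|65|
→ t2 |65|b2|8e|8e|

RES = [0x65, 0xb2, 0x8e, 0x8e]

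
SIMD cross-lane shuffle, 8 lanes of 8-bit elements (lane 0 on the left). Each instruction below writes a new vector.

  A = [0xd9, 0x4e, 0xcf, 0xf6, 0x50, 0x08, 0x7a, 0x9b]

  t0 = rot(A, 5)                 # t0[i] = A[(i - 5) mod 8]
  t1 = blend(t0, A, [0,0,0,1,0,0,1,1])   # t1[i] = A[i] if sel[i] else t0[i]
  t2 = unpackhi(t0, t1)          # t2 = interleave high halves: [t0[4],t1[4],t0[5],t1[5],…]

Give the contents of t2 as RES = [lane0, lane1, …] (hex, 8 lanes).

t0 = [0xf6, 0x50, 0x08, 0x7a, 0x9b, 0xd9, 0x4e, 0xcf]
t1 = [0xf6, 0x50, 0x08, 0xf6, 0x9b, 0xd9, 0x7a, 0x9b]
t2 = [0x9b, 0x9b, 0xd9, 0xd9, 0x4e, 0x7a, 0xcf, 0x9b]

RES = [0x9b, 0x9b, 0xd9, 0xd9, 0x4e, 0x7a, 0xcf, 0x9b]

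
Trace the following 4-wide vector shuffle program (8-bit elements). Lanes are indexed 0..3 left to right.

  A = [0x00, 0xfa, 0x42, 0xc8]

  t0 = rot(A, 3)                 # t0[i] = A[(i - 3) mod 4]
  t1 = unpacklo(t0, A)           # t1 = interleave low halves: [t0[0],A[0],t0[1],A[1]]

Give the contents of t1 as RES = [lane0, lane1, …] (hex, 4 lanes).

→ t0 |fa|42|c8|00|
→ t1 |fa|00|42|fa|

RES = [0xfa, 0x00, 0x42, 0xfa]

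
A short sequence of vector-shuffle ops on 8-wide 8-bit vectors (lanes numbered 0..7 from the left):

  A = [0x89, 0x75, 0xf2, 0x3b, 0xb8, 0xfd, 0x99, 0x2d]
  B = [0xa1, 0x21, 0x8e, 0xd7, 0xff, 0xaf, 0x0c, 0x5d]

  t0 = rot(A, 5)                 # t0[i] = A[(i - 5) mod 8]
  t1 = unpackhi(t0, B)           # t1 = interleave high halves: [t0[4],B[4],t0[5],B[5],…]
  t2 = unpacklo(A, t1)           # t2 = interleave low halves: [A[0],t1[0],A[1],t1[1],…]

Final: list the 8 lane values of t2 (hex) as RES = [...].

→ t0 |3b|b8|fd|99|2d|89|75|f2|
→ t1 |2d|ff|89|af|75|0c|f2|5d|
→ t2 |89|2d|75|ff|f2|89|3b|af|

RES = [0x89, 0x2d, 0x75, 0xff, 0xf2, 0x89, 0x3b, 0xaf]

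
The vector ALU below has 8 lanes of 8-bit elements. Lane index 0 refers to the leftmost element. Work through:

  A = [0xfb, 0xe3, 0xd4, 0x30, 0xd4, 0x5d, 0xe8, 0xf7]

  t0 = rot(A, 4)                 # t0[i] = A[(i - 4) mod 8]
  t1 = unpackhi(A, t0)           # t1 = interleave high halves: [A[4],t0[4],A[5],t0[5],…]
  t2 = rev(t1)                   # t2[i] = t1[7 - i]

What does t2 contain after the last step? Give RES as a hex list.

→ t0 |d4|5d|e8|f7|fb|e3|d4|30|
→ t1 |d4|fb|5d|e3|e8|d4|f7|30|
→ t2 |30|f7|d4|e8|e3|5d|fb|d4|

RES = [ 0x30  0xf7  0xd4  0xe8  0xe3  0x5d  0xfb  0xd4 ]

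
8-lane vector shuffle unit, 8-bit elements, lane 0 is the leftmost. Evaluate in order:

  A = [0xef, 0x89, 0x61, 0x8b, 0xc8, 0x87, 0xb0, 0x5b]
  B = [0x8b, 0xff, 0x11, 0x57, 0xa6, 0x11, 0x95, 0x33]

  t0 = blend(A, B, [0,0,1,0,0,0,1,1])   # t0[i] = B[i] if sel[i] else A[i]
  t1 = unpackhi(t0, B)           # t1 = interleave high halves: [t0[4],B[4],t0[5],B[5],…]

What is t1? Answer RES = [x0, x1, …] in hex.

t0 = [0xef, 0x89, 0x11, 0x8b, 0xc8, 0x87, 0x95, 0x33]
t1 = [0xc8, 0xa6, 0x87, 0x11, 0x95, 0x95, 0x33, 0x33]

RES = [ 0xc8  0xa6  0x87  0x11  0x95  0x95  0x33  0x33 ]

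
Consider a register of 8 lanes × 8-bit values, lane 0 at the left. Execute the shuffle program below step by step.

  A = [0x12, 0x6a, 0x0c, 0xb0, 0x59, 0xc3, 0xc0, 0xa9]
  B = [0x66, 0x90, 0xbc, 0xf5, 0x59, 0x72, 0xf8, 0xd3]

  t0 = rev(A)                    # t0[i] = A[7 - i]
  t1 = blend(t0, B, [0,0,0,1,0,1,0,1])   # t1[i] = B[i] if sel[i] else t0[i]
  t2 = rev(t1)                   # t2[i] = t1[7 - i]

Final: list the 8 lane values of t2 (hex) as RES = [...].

t0 = [0xa9, 0xc0, 0xc3, 0x59, 0xb0, 0x0c, 0x6a, 0x12]
t1 = [0xa9, 0xc0, 0xc3, 0xf5, 0xb0, 0x72, 0x6a, 0xd3]
t2 = [0xd3, 0x6a, 0x72, 0xb0, 0xf5, 0xc3, 0xc0, 0xa9]

RES = [0xd3, 0x6a, 0x72, 0xb0, 0xf5, 0xc3, 0xc0, 0xa9]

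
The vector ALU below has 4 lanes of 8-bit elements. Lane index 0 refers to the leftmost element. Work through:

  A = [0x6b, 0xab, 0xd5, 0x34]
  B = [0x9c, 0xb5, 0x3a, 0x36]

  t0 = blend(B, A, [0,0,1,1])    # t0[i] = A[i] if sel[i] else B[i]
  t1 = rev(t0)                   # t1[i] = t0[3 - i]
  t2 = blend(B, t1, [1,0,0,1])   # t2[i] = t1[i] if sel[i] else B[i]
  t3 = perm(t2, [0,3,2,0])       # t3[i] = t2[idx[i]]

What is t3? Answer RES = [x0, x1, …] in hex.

RES = [ 0x34  0x9c  0x3a  0x34 ]

t0 = [0x9c, 0xb5, 0xd5, 0x34]
t1 = [0x34, 0xd5, 0xb5, 0x9c]
t2 = [0x34, 0xb5, 0x3a, 0x9c]
t3 = [0x34, 0x9c, 0x3a, 0x34]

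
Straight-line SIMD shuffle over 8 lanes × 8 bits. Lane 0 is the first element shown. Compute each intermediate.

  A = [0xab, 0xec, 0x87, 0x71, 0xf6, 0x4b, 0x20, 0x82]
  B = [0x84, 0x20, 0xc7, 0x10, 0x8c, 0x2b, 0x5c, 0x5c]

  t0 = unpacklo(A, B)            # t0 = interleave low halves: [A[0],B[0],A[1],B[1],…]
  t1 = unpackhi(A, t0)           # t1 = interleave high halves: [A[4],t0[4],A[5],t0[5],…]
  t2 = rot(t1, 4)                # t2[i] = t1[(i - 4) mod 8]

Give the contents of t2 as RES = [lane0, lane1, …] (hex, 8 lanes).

  t0: ab 84 ec 20 87 c7 71 10
  t1: f6 87 4b c7 20 71 82 10
  t2: 20 71 82 10 f6 87 4b c7

RES = [0x20, 0x71, 0x82, 0x10, 0xf6, 0x87, 0x4b, 0xc7]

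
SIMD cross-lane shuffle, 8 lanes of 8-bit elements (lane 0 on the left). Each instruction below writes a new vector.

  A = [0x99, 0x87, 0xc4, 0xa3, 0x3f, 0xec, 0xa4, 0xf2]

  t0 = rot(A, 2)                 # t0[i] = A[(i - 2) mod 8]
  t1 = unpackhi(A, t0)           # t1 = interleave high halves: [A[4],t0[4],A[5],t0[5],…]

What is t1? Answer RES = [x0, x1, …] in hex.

RES = [ 0x3f  0xc4  0xec  0xa3  0xa4  0x3f  0xf2  0xec ]

  t0: a4 f2 99 87 c4 a3 3f ec
  t1: 3f c4 ec a3 a4 3f f2 ec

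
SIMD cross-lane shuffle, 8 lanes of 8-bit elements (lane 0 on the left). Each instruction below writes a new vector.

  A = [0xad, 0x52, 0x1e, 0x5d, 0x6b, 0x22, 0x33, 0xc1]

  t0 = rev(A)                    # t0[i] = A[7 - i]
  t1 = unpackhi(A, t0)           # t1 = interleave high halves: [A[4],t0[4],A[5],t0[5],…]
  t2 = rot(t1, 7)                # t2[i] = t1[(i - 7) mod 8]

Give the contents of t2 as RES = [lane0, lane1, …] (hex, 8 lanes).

→ t0 |c1|33|22|6b|5d|1e|52|ad|
→ t1 |6b|5d|22|1e|33|52|c1|ad|
→ t2 |5d|22|1e|33|52|c1|ad|6b|

RES = [0x5d, 0x22, 0x1e, 0x33, 0x52, 0xc1, 0xad, 0x6b]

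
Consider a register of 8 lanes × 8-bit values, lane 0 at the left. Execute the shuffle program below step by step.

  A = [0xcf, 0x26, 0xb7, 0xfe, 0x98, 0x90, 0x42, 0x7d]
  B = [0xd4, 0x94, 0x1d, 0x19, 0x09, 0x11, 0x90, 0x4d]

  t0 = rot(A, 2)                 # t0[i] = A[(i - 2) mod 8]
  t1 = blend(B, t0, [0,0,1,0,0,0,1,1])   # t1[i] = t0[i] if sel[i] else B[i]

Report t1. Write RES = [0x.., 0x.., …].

t0 = [0x42, 0x7d, 0xcf, 0x26, 0xb7, 0xfe, 0x98, 0x90]
t1 = [0xd4, 0x94, 0xcf, 0x19, 0x09, 0x11, 0x98, 0x90]

RES = [0xd4, 0x94, 0xcf, 0x19, 0x09, 0x11, 0x98, 0x90]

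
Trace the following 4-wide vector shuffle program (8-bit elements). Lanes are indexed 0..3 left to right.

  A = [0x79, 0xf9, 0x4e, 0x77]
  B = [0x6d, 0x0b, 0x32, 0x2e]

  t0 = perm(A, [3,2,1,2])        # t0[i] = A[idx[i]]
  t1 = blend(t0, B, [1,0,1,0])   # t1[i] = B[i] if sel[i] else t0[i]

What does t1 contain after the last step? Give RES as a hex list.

RES = [0x6d, 0x4e, 0x32, 0x4e]

→ t0 |77|4e|f9|4e|
→ t1 |6d|4e|32|4e|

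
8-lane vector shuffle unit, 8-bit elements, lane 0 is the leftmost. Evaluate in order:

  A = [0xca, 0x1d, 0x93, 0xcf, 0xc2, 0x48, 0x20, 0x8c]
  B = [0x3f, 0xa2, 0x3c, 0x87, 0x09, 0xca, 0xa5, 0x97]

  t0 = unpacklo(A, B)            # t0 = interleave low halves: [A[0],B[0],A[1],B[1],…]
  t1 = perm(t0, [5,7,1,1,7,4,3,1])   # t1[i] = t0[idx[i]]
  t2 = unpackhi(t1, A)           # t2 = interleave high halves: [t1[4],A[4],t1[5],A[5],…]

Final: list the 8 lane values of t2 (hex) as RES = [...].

t0 = [0xca, 0x3f, 0x1d, 0xa2, 0x93, 0x3c, 0xcf, 0x87]
t1 = [0x3c, 0x87, 0x3f, 0x3f, 0x87, 0x93, 0xa2, 0x3f]
t2 = [0x87, 0xc2, 0x93, 0x48, 0xa2, 0x20, 0x3f, 0x8c]

RES = [ 0x87  0xc2  0x93  0x48  0xa2  0x20  0x3f  0x8c ]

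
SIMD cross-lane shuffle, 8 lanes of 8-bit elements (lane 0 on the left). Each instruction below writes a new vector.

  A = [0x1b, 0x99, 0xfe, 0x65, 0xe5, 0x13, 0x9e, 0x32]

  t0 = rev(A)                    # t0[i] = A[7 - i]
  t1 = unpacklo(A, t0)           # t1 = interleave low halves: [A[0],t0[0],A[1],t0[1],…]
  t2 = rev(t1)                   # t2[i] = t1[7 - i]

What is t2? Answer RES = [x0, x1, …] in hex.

  t0: 32 9e 13 e5 65 fe 99 1b
  t1: 1b 32 99 9e fe 13 65 e5
  t2: e5 65 13 fe 9e 99 32 1b

RES = [ 0xe5  0x65  0x13  0xfe  0x9e  0x99  0x32  0x1b ]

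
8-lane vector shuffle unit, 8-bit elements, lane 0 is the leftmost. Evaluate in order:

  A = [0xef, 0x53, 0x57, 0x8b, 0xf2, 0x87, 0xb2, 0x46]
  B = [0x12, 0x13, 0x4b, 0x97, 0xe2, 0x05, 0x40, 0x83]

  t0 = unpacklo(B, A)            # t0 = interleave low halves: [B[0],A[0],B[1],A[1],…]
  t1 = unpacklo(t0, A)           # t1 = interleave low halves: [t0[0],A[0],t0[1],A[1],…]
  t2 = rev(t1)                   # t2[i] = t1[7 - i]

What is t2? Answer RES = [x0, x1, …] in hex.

RES = [0x8b, 0x53, 0x57, 0x13, 0x53, 0xef, 0xef, 0x12]

  t0: 12 ef 13 53 4b 57 97 8b
  t1: 12 ef ef 53 13 57 53 8b
  t2: 8b 53 57 13 53 ef ef 12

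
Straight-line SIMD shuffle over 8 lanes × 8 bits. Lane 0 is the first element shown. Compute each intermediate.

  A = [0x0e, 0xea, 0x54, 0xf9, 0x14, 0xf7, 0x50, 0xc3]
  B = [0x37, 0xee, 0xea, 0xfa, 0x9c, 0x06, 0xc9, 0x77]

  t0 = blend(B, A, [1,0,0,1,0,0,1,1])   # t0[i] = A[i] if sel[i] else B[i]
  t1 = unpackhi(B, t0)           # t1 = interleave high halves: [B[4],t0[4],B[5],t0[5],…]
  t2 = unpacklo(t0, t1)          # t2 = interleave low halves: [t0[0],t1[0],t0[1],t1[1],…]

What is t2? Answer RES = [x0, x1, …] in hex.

  t0: 0e ee ea f9 9c 06 50 c3
  t1: 9c 9c 06 06 c9 50 77 c3
  t2: 0e 9c ee 9c ea 06 f9 06

RES = [0x0e, 0x9c, 0xee, 0x9c, 0xea, 0x06, 0xf9, 0x06]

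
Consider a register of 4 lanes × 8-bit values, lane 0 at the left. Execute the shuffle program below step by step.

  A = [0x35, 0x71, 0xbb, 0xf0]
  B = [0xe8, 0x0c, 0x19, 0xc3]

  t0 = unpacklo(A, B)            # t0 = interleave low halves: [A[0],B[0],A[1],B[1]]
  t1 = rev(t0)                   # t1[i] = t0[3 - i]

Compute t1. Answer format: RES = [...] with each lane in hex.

RES = [0x0c, 0x71, 0xe8, 0x35]

t0 = [0x35, 0xe8, 0x71, 0x0c]
t1 = [0x0c, 0x71, 0xe8, 0x35]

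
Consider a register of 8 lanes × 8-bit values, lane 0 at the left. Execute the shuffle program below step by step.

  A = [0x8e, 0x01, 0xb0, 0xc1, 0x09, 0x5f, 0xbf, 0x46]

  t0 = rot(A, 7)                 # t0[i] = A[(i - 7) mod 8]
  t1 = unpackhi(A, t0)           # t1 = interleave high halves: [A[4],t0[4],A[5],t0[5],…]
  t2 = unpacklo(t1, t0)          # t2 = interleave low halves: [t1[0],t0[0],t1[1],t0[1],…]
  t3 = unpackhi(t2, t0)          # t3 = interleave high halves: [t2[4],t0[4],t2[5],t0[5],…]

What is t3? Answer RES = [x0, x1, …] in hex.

RES = [ 0x5f  0x5f  0xc1  0xbf  0xbf  0x46  0x09  0x8e ]

→ t0 |01|b0|c1|09|5f|bf|46|8e|
→ t1 |09|5f|5f|bf|bf|46|46|8e|
→ t2 |09|01|5f|b0|5f|c1|bf|09|
→ t3 |5f|5f|c1|bf|bf|46|09|8e|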